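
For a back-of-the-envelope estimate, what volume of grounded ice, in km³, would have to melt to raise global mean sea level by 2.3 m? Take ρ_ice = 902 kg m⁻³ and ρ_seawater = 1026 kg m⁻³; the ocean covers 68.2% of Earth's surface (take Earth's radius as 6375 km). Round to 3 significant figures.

≈ 9.11×10^5 km³

Required water volume = Δh × A = 2.3 m × 3.48×10^14 m² = 8.011×10^14 m³ = 8.011×10^5 km³.
Ice volume = water volume × ρ_w/ρ_ice = 8.011×10^5 × 1026/902 = 9.11×10^5 km³.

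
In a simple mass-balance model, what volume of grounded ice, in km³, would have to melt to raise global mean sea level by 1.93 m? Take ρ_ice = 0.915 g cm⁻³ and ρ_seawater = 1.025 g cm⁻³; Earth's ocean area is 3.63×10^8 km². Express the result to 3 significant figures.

Required water volume = Δh × A = 1.93 m × 3.63×10^14 m² = 7.006×10^14 m³ = 7.006×10^5 km³.
Ice volume = water volume × ρ_w/ρ_ice = 7.006×10^5 × 1025/915 = 7.85×10^5 km³.

≈ 7.85×10^5 km³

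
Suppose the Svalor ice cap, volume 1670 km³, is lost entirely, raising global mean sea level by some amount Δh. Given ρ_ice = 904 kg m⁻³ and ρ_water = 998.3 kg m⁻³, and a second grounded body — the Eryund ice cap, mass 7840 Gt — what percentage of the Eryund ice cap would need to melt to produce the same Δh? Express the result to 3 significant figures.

Equal sea-level rise means equal mass of meltwater, i.e. equal mass of ice lost.
Ice mass of Svalor: 1.510×10^15 kg; ice mass of Eryund: 7.840×10^15 kg.
Fraction required = 1.510×10^15 / 7.840×10^15 = 0.193 → 19.3 %.

≈ 19.3 %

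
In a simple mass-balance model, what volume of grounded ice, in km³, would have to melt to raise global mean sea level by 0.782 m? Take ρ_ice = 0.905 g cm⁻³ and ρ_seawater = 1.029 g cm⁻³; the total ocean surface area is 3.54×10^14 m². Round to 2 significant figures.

≈ 3.1×10^5 km³

Required water volume = Δh × A = 0.782 m × 3.54×10^14 m² = 2.768×10^14 m³ = 2.768×10^5 km³.
Ice volume = water volume × ρ_w/ρ_ice = 2.768×10^5 × 1029/905 = 3.1×10^5 km³.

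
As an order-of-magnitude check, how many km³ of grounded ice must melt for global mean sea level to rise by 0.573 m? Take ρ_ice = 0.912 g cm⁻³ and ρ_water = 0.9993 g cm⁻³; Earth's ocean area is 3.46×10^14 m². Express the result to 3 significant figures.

Required water volume = Δh × A = 0.573 m × 3.46×10^14 m² = 1.983×10^14 m³ = 1.983×10^5 km³.
Ice volume = water volume × ρ_w/ρ_ice = 1.983×10^5 × 999.3/912 = 2.17×10^5 km³.

≈ 2.17×10^5 km³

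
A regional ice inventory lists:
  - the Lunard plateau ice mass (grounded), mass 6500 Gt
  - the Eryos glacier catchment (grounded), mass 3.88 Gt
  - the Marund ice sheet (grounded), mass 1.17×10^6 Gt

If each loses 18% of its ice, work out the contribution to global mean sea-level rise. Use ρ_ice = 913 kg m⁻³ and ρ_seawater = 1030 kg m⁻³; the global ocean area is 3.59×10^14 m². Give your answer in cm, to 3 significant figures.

≈ 57.3 cm

Lunard: 0.18 × 6500 Gt = 1.170×10^15 kg; dividing by ρ_w = 1030 kg m⁻³ gives 1.136×10^12 m³ of water.
Eryos: 0.18 × 3.88 Gt = 6.984×10^11 kg; dividing by ρ_w = 1030 kg m⁻³ gives 6.781×10^8 m³ of water.
Marund: 0.18 × 1.17×10^6 Gt = 2.106×10^17 kg; dividing by ρ_w = 1030 kg m⁻³ gives 2.045×10^14 m³ of water.
Total added water ≈ 2.056×10^14 m³ over 3.59×10^14 m² → Δh = 0.573 m = 57.3 cm.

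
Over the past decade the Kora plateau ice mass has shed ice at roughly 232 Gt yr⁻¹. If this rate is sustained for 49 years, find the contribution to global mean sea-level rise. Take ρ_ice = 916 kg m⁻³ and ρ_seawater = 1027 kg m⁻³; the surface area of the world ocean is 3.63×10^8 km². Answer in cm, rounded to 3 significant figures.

Total mass lost = 232 Gt/yr × 49 yr = 1.137×10^4 Gt = 1.137×10^16 kg.
ρ_w = 1027 kg m⁻³, so water volume = 1.137×10^16 / 1027 = 1.107×10^13 m³.
Δh = 1.107×10^13 / 3.63×10^14 = 0.0305 m = 3.05 cm.

≈ 3.05 cm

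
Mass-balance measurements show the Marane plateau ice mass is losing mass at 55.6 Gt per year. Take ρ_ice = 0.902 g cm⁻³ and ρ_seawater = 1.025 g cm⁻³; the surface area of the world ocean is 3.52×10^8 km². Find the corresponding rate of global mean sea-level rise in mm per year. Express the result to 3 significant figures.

≈ 0.154 mm/yr

ρ_w = 1.025 g cm⁻³ = 1025 kg m⁻³. Annual water volume added = 55.6 Gt / ρ_w = 5.560×10^13 kg / 1025 kg m⁻³ = 5.424×10^10 m³.
Δh per year = 5.424×10^10 / 3.52×10^14 = 1.54×10^-4 m = 0.154 mm.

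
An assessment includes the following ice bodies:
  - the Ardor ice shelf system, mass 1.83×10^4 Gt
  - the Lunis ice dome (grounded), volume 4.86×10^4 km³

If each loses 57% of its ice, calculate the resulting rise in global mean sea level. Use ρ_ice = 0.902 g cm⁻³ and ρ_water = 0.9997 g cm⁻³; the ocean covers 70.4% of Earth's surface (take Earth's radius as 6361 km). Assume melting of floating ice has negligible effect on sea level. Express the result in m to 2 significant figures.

The Ardor ice shelf system is floating and already displaces its own weight of water, so its melt adds essentially nothing to sea level.
Lunis: 0.57 × 4.86×10^4 km³ × (902/999.7) = 2.499×10^4 km³ of water.
Total added water ≈ 2.499×10^13 m³ over 3.58×10^14 m² → Δh = 0.0698 m.

≈ 0.070 m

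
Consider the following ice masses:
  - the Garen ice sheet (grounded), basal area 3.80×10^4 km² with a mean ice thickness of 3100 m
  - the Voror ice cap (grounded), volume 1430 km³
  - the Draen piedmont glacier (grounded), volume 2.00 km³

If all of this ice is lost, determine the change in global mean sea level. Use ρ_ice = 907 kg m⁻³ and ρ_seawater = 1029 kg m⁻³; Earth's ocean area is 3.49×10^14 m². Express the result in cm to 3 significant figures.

Garen: ice volume = 3.80×10^4 km² × 3100 m = 1.178×10^5 km³; 1.178×10^5 × (907/1029) = 1.038×10^5 km³ of water.
Voror: 1430 km³ × (907/1029) = 1260 km³ of water.
Draen: 2.00 km³ × (907/1029) = 1.763 km³ of water.
Total added water ≈ 1.051×10^14 m³ over 3.49×10^14 m² → Δh = 0.301 m = 30.1 cm.

≈ 30.1 cm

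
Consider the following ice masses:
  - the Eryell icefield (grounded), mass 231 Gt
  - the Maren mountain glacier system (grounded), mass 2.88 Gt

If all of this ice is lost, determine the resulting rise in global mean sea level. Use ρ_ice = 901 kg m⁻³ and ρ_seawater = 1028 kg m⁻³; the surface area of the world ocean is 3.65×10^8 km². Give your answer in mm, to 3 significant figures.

Eryell: 231 Gt = 2.310×10^14 kg; dividing by ρ_w = 1028 kg m⁻³ gives 2.247×10^11 m³ of water.
Maren: 2.88 Gt = 2.880×10^12 kg; dividing by ρ_w = 1028 kg m⁻³ gives 2.802×10^9 m³ of water.
Total added water ≈ 2.275×10^11 m³ over 3.65×10^14 m² → Δh = 6.23×10^-4 m = 0.623 mm.

≈ 0.623 mm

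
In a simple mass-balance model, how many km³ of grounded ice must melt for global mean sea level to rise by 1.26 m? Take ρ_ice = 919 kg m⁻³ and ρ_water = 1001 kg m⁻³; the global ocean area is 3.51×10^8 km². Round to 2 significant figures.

≈ 4.8×10^5 km³

Required water volume = Δh × A = 1.26 m × 3.51×10^14 m² = 4.423×10^14 m³ = 4.423×10^5 km³.
Ice volume = water volume × ρ_w/ρ_ice = 4.423×10^5 × 1001/919 = 4.8×10^5 km³.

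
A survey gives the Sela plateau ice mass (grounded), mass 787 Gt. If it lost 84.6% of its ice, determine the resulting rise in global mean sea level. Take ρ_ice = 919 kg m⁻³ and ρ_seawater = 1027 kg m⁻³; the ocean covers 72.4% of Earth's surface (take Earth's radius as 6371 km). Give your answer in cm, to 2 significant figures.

≈ 0.18 cm

Sela: 0.846 × 787 Gt = 6.658×10^14 kg; dividing by ρ_w = 1027 kg m⁻³ gives 6.483×10^11 m³ of water.
Spread over 3.69×10^14 m² of ocean, Δh = 6.483×10^11 / 3.69×10^14 = 1.76×10^-3 m = 0.18 cm.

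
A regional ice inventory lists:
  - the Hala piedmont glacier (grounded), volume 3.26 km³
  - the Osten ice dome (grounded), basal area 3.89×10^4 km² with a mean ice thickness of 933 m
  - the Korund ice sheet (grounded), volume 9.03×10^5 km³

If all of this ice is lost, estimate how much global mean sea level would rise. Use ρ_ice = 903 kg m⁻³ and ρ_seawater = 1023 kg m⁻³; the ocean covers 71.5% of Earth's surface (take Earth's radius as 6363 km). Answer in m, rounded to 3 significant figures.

Hala: 3.26 km³ × (903/1023) = 2.878 km³ of water.
Osten: ice volume = 3.89×10^4 km² × 933 m = 3.629×10^4 km³; 3.629×10^4 × (903/1023) = 3.204×10^4 km³ of water.
Korund: 9.03×10^5 km³ × (903/1023) = 7.971×10^5 km³ of water.
Total added water ≈ 8.291×10^14 m³ over 3.64×10^14 m² → Δh = 2.28 m.

≈ 2.28 m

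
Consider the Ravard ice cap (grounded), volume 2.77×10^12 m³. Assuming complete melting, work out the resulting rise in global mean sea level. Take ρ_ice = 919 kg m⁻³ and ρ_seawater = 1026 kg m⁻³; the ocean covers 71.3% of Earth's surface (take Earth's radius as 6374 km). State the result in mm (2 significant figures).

≈ 6.8 mm

Ravard: 2.77×10^12 m³ × (919/1026) = 2.481×10^12 m³ of water.
Spread over 3.64×10^14 m² of ocean, Δh = 2.481×10^12 / 3.64×10^14 = 6.82×10^-3 m = 6.8 mm.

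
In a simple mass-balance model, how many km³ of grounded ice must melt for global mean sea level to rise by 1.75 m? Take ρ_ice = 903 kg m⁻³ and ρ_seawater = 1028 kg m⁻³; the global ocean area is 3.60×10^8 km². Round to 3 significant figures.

Required water volume = Δh × A = 1.75 m × 3.60×10^14 m² = 6.300×10^14 m³ = 6.300×10^5 km³.
Ice volume = water volume × ρ_w/ρ_ice = 6.300×10^5 × 1028/903 = 7.17×10^5 km³.

≈ 7.17×10^5 km³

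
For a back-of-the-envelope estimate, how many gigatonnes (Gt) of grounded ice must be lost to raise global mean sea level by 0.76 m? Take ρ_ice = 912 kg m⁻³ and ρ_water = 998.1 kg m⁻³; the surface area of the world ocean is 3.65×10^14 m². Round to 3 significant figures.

≈ 2.77×10^5 Gt

Required water volume = Δh × A = 0.76 m × 3.65×10^14 m² = 2.774×10^14 m³.
ρ_w = 998.1 kg m⁻³, so the mass of water = 2.774×10^14 m³ × 998.1 kg m⁻³ = 2.769×10^17 kg = 2.77×10^5 Gt (and the same mass of ice, by conservation).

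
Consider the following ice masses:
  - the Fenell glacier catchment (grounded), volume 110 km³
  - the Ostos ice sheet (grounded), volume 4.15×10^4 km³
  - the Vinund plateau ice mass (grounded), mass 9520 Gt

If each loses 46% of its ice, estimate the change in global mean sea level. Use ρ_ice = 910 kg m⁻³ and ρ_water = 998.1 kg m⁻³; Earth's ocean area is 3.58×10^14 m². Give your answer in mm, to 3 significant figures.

≈ 61.0 mm

Fenell: 0.46 × 110 km³ × (910/998.1) = 46.13 km³ of water.
Ostos: 0.46 × 4.15×10^4 km³ × (910/998.1) = 1.740×10^4 km³ of water.
Vinund: 0.46 × 9520 Gt = 4.379×10^15 kg; dividing by ρ_w = 998.1 kg m⁻³ gives 4.388×10^12 m³ of water.
Total added water ≈ 2.184×10^13 m³ over 3.58×10^14 m² → Δh = 0.0610 m = 61.0 mm.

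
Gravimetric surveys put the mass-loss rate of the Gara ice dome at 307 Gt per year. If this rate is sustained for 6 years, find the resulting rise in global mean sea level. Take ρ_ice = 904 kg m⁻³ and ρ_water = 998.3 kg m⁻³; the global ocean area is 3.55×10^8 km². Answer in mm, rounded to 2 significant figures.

≈ 5.2 mm

Total mass lost = 307 Gt/yr × 6 yr = 1842 Gt = 1.842×10^15 kg.
ρ_w = 998.3 kg m⁻³, so water volume = 1.842×10^15 / 998.3 = 1.845×10^12 m³.
Δh = 1.845×10^12 / 3.55×10^14 = 5.20×10^-3 m = 5.2 mm.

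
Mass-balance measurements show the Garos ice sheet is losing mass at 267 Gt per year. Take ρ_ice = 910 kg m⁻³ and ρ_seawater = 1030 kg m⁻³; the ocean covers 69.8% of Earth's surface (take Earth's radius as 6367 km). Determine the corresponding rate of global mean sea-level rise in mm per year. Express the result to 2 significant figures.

ρ_w = 1030 kg m⁻³. Annual water volume added = 267 Gt / ρ_w = 2.670×10^14 kg / 1030 kg m⁻³ = 2.592×10^11 m³.
Δh per year = 2.592×10^11 / 3.56×10^14 = 7.29×10^-4 m = 0.73 mm.

≈ 0.73 mm/yr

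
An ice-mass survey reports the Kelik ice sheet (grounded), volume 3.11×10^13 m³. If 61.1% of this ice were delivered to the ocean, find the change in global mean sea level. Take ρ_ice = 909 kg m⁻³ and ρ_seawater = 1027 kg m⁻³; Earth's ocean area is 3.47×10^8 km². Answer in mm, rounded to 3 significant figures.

Kelik: 0.611 × 3.11×10^13 m³ × (909/1027) = 1.682×10^13 m³ of water.
Spread over 3.47×10^14 m² of ocean, Δh = 1.682×10^13 / 3.47×10^14 = 0.0485 m = 48.5 mm.

≈ 48.5 mm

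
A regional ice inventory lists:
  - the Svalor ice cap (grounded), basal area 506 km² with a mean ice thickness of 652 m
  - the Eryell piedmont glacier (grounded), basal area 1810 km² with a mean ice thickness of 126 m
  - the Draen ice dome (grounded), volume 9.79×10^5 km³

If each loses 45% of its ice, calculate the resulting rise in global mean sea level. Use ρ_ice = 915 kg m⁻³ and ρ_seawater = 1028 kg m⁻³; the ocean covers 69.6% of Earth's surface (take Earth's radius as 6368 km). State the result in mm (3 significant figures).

Svalor: ice volume = 506 km² × 652 m = 329.9 km³; 0.45 × 329.9 × (915/1028) = 132.1 km³ of water.
Eryell: ice volume = 1810 km² × 126 m = 228.1 km³; 0.45 × 228.1 × (915/1028) = 91.35 km³ of water.
Draen: 0.45 × 9.79×10^5 km³ × (915/1028) = 3.921×10^5 km³ of water.
Total added water ≈ 3.923×10^14 m³ over 3.55×10^14 m² → Δh = 1.11 m = 1110 mm.

≈ 1110 mm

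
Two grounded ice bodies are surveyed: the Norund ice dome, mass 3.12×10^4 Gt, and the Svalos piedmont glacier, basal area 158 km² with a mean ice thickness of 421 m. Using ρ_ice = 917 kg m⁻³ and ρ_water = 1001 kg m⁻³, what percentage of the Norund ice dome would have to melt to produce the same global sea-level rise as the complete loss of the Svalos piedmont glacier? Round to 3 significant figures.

Equal sea-level rise means equal mass of meltwater, i.e. equal mass of ice lost.
Ice mass of Svalos: 6.100×10^13 kg; ice mass of Norund: 3.120×10^16 kg.
Fraction required = 6.100×10^13 / 3.120×10^16 = 1.96×10^-3 → 0.196 %.

≈ 0.196 %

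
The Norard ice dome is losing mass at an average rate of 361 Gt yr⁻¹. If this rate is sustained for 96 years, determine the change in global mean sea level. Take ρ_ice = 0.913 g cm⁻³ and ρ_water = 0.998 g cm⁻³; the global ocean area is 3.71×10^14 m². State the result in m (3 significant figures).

≈ 0.0936 m

Total mass lost = 361 Gt/yr × 96 yr = 3.466×10^4 Gt = 3.466×10^16 kg.
ρ_w = 0.998 g cm⁻³ = 998 kg m⁻³, so water volume = 3.466×10^16 / 998 = 3.473×10^13 m³.
Δh = 3.473×10^13 / 3.71×10^14 = 0.0936 m.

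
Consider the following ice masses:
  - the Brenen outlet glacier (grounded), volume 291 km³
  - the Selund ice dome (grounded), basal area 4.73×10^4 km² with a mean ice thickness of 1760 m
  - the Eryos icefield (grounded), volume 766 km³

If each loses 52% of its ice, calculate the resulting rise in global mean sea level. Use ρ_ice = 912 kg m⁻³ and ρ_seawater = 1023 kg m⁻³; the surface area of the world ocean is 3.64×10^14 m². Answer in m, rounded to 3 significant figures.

Brenen: 0.52 × 291 km³ × (912/1023) = 134.9 km³ of water.
Selund: ice volume = 4.73×10^4 km² × 1760 m = 8.325×10^4 km³; 0.52 × 8.325×10^4 × (912/1023) = 3.859×10^4 km³ of water.
Eryos: 0.52 × 766 km³ × (912/1023) = 355.1 km³ of water.
Total added water ≈ 3.908×10^13 m³ over 3.64×10^14 m² → Δh = 0.107 m.

≈ 0.107 m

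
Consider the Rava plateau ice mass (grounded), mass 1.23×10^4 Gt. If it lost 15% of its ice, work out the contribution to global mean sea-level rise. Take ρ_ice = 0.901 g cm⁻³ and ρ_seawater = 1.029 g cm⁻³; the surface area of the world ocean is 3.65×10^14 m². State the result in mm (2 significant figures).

≈ 4.9 mm

Rava: 0.15 × 1.23×10^4 Gt = 1.845×10^15 kg; dividing by ρ_w = 1.029 g cm⁻³ = 1029 kg m⁻³ gives 1.793×10^12 m³ of water.
Spread over 3.65×10^14 m² of ocean, Δh = 1.793×10^12 / 3.65×10^14 = 4.91×10^-3 m = 4.9 mm.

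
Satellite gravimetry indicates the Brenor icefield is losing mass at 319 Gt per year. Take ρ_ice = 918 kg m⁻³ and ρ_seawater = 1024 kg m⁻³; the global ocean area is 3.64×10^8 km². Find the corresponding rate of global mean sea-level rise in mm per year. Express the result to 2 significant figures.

≈ 0.86 mm/yr

ρ_w = 1024 kg m⁻³. Annual water volume added = 319 Gt / ρ_w = 3.190×10^14 kg / 1024 kg m⁻³ = 3.115×10^11 m³.
Δh per year = 3.115×10^11 / 3.64×10^14 = 8.56×10^-4 m = 0.86 mm.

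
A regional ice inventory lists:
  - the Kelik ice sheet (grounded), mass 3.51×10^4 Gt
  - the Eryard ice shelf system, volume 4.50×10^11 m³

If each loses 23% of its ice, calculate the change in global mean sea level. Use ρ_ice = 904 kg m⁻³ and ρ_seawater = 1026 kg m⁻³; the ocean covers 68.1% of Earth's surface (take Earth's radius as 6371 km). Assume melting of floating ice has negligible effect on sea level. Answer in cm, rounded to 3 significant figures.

≈ 2.27 cm

Kelik: 0.23 × 3.51×10^4 Gt = 8.073×10^15 kg; dividing by ρ_w = 1026 kg m⁻³ gives 7.868×10^12 m³ of water.
The Eryard ice shelf system is floating and already displaces its own weight of water, so its melt adds essentially nothing to sea level.
Total added water ≈ 7.868×10^12 m³ over 3.47×10^14 m² → Δh = 0.0227 m = 2.27 cm.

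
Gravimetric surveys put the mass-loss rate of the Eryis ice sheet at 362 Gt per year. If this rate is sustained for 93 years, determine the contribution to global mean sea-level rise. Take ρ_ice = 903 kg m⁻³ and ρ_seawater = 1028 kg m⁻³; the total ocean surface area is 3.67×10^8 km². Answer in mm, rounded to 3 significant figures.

Total mass lost = 362 Gt/yr × 93 yr = 3.367×10^4 Gt = 3.367×10^16 kg.
ρ_w = 1028 kg m⁻³, so water volume = 3.367×10^16 / 1028 = 3.275×10^13 m³.
Δh = 3.275×10^13 / 3.67×10^14 = 0.0892 m = 89.2 mm.

≈ 89.2 mm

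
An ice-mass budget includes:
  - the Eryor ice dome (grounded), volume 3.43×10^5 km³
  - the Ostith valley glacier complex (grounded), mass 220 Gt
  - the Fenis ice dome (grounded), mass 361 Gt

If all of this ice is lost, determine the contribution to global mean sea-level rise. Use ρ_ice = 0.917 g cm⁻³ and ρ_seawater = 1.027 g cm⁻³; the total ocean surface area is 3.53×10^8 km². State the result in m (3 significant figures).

Eryor: 3.43×10^5 km³ × (917/1027) = 3.063×10^5 km³ of water.
Ostith: 220 Gt = 2.200×10^14 kg; dividing by ρ_w = 1.027 g cm⁻³ = 1027 kg m⁻³ gives 2.142×10^11 m³ of water.
Fenis: 361 Gt = 3.610×10^14 kg; dividing by ρ_w = 1027 kg m⁻³ gives 3.515×10^11 m³ of water.
Total added water ≈ 3.068×10^14 m³ over 3.53×10^14 m² → Δh = 0.869 m.

≈ 0.869 m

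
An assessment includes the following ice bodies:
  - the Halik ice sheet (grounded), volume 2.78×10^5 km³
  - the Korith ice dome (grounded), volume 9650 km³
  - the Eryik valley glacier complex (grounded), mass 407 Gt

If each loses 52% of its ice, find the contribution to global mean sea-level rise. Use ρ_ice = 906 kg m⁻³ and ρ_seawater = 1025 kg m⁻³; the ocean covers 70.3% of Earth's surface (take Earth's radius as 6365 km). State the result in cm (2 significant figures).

≈ 37 cm

Halik: 0.52 × 2.78×10^5 km³ × (906/1025) = 1.278×10^5 km³ of water.
Korith: 0.52 × 9650 km³ × (906/1025) = 4435 km³ of water.
Eryik: 0.52 × 407 Gt = 2.116×10^14 kg; dividing by ρ_w = 1025 kg m⁻³ gives 2.065×10^11 m³ of water.
Total added water ≈ 1.324×10^14 m³ over 3.58×10^14 m² → Δh = 0.370 m = 37 cm.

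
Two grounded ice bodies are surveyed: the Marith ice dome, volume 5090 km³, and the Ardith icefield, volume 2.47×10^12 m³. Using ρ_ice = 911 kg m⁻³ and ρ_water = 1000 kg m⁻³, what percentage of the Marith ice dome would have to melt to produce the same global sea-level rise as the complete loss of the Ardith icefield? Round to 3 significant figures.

Equal sea-level rise means equal mass of meltwater, i.e. equal mass of ice lost.
Ice mass of Ardith: 2.250×10^15 kg; ice mass of Marith: 4.637×10^15 kg.
Fraction required = 2.250×10^15 / 4.637×10^15 = 0.485 → 48.5 %.

≈ 48.5 %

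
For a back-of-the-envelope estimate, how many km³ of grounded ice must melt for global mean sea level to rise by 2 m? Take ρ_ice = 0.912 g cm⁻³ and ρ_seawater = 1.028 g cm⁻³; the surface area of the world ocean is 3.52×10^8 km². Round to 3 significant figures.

≈ 7.94×10^5 km³

Required water volume = Δh × A = 2 m × 3.52×10^14 m² = 7.040×10^14 m³ = 7.040×10^5 km³.
Ice volume = water volume × ρ_w/ρ_ice = 7.040×10^5 × 1028/912 = 7.94×10^5 km³.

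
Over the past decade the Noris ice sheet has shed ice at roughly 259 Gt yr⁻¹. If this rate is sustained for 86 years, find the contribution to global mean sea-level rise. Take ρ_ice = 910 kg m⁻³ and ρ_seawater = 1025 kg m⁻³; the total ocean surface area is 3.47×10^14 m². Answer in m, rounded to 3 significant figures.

≈ 0.0626 m

Total mass lost = 259 Gt/yr × 86 yr = 2.227×10^4 Gt = 2.227×10^16 kg.
ρ_w = 1025 kg m⁻³, so water volume = 2.227×10^16 / 1025 = 2.173×10^13 m³.
Δh = 2.173×10^13 / 3.47×10^14 = 0.0626 m.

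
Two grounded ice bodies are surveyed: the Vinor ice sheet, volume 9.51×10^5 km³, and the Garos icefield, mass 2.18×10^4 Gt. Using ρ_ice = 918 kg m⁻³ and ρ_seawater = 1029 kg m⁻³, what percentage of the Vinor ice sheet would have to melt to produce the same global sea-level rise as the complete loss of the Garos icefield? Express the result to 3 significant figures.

≈ 2.50 %

Equal sea-level rise means equal mass of meltwater, i.e. equal mass of ice lost.
Ice mass of Garos: 2.180×10^16 kg; ice mass of Vinor: 8.730×10^17 kg.
Fraction required = 2.180×10^16 / 8.730×10^17 = 0.0250 → 2.50 %.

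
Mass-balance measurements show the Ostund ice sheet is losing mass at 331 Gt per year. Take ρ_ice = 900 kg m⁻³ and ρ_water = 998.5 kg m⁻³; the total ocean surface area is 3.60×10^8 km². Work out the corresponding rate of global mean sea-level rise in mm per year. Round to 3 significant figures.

ρ_w = 998.5 kg m⁻³. Annual water volume added = 331 Gt / ρ_w = 3.310×10^14 kg / 998.5 kg m⁻³ = 3.315×10^11 m³.
Δh per year = 3.315×10^11 / 3.60×10^14 = 9.21×10^-4 m = 0.921 mm.

≈ 0.921 mm/yr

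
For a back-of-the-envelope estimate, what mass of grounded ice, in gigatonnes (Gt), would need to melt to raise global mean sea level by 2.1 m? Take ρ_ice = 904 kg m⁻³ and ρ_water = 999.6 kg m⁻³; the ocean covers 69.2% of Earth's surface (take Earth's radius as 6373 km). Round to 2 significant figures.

≈ 7.4×10^5 Gt

Required water volume = Δh × A = 2.1 m × 3.53×10^14 m² = 7.417×10^14 m³.
ρ_w = 999.6 kg m⁻³, so the mass of water = 7.417×10^14 m³ × 999.6 kg m⁻³ = 7.414×10^17 kg = 7.4×10^5 Gt (and the same mass of ice, by conservation).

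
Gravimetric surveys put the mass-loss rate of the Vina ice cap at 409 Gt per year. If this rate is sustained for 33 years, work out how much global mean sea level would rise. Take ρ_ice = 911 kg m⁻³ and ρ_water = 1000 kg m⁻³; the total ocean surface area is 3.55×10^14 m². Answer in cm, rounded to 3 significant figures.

Total mass lost = 409 Gt/yr × 33 yr = 1.350×10^4 Gt = 1.350×10^16 kg.
ρ_w = 1000 kg m⁻³, so water volume = 1.350×10^16 / 1000 = 1.350×10^13 m³.
Δh = 1.350×10^13 / 3.55×10^14 = 0.0380 m = 3.80 cm.

≈ 3.80 cm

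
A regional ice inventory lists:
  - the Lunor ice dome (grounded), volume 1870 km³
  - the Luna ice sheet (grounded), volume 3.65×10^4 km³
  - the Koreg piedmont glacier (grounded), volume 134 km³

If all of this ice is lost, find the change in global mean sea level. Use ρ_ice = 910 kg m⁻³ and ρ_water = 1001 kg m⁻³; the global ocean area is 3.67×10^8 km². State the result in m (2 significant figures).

≈ 0.095 m

Lunor: 1870 km³ × (910/1001) = 1700 km³ of water.
Luna: 3.65×10^4 km³ × (910/1001) = 3.318×10^4 km³ of water.
Koreg: 134 km³ × (910/1001) = 121.8 km³ of water.
Total added water ≈ 3.500×10^13 m³ over 3.67×10^14 m² → Δh = 0.0954 m.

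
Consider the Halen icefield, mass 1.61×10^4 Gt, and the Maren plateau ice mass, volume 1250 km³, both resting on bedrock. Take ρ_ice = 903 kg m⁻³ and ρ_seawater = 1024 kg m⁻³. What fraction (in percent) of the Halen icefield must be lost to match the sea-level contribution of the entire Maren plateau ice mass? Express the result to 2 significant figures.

≈ 7.0 %

Equal sea-level rise means equal mass of meltwater, i.e. equal mass of ice lost.
Ice mass of Maren: 1.129×10^15 kg; ice mass of Halen: 1.610×10^16 kg.
Fraction required = 1.129×10^15 / 1.610×10^16 = 0.0701 → 7.0 %.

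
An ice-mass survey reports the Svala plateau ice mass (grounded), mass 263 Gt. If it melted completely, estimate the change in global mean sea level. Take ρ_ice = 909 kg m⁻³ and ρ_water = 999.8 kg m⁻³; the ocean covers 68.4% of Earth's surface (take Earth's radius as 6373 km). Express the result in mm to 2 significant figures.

Svala: 263 Gt = 2.630×10^14 kg; dividing by ρ_w = 999.8 kg m⁻³ gives 2.631×10^11 m³ of water.
Spread over 3.49×10^14 m² of ocean, Δh = 2.631×10^11 / 3.49×10^14 = 7.54×10^-4 m = 0.75 mm.

≈ 0.75 mm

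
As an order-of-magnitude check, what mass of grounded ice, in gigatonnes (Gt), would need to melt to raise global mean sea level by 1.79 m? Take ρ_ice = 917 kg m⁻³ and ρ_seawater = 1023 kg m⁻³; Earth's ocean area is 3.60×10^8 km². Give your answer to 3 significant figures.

Required water volume = Δh × A = 1.79 m × 3.60×10^14 m² = 6.444×10^14 m³.
ρ_w = 1023 kg m⁻³, so the mass of water = 6.444×10^14 m³ × 1023 kg m⁻³ = 6.592×10^17 kg = 6.59×10^5 Gt (and the same mass of ice, by conservation).

≈ 6.59×10^5 Gt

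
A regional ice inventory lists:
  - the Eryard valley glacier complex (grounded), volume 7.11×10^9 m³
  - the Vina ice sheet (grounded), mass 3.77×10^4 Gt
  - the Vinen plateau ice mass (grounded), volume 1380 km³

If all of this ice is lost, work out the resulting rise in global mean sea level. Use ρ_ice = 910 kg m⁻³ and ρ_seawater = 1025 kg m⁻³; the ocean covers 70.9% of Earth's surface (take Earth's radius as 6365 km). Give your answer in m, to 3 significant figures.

Eryard: 7.11×10^9 m³ × (910/1025) = 6.312×10^9 m³ of water.
Vina: 3.77×10^4 Gt = 3.770×10^16 kg; dividing by ρ_w = 1025 kg m⁻³ gives 3.678×10^13 m³ of water.
Vinen: 1380 km³ × (910/1025) = 1225 km³ of water.
Total added water ≈ 3.801×10^13 m³ over 3.61×10^14 m² → Δh = 0.105 m.

≈ 0.105 m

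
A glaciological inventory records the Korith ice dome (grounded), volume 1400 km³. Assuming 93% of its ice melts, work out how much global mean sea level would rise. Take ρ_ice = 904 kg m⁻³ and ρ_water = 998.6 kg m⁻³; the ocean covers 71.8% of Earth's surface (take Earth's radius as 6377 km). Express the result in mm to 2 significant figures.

≈ 3.2 mm

Korith: 0.93 × 1400 km³ × (904/998.6) = 1179 km³ of water.
Spread over 3.67×10^14 m² of ocean, Δh = 1.179×10^12 / 3.67×10^14 = 3.21×10^-3 m = 3.2 mm.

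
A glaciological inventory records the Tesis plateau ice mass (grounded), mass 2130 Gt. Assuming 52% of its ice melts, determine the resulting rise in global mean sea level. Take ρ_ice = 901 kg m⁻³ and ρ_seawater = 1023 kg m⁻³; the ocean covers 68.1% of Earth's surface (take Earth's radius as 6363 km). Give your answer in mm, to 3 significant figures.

≈ 3.12 mm

Tesis: 0.52 × 2130 Gt = 1.108×10^15 kg; dividing by ρ_w = 1023 kg m⁻³ gives 1.083×10^12 m³ of water.
Spread over 3.46×10^14 m² of ocean, Δh = 1.083×10^12 / 3.46×10^14 = 3.12×10^-3 m = 3.12 mm.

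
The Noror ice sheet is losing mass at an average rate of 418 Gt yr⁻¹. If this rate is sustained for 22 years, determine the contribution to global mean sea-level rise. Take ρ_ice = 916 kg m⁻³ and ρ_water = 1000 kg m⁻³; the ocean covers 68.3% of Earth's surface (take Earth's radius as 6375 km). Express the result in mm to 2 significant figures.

≈ 26 mm

Total mass lost = 418 Gt/yr × 22 yr = 9196 Gt = 9.196×10^15 kg.
ρ_w = 1000 kg m⁻³, so water volume = 9.196×10^15 / 1000 = 9.196×10^12 m³.
Δh = 9.196×10^12 / 3.49×10^14 = 0.0264 m = 26 mm.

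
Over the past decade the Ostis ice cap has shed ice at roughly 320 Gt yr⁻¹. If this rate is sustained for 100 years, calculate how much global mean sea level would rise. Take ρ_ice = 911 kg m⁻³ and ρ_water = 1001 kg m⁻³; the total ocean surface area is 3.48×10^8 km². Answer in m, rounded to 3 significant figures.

Total mass lost = 320 Gt/yr × 100 yr = 3.200×10^4 Gt = 3.200×10^16 kg.
ρ_w = 1001 kg m⁻³, so water volume = 3.200×10^16 / 1001 = 3.197×10^13 m³.
Δh = 3.197×10^13 / 3.48×10^14 = 0.0919 m.

≈ 0.0919 m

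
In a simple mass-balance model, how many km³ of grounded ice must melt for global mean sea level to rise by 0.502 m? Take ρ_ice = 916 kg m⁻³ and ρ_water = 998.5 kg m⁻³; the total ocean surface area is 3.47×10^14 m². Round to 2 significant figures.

Required water volume = Δh × A = 0.502 m × 3.47×10^14 m² = 1.742×10^14 m³ = 1.742×10^5 km³.
Ice volume = water volume × ρ_w/ρ_ice = 1.742×10^5 × 998.5/916 = 1.9×10^5 km³.

≈ 1.9×10^5 km³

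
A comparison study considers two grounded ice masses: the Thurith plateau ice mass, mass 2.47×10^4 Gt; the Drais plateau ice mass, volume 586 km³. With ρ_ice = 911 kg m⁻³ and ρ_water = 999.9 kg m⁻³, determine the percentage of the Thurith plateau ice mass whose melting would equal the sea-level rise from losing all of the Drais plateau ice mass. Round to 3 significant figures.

≈ 2.16 %

Equal sea-level rise means equal mass of meltwater, i.e. equal mass of ice lost.
Ice mass of Drais: 5.338×10^14 kg; ice mass of Thurith: 2.470×10^16 kg.
Fraction required = 5.338×10^14 / 2.470×10^16 = 0.0216 → 2.16 %.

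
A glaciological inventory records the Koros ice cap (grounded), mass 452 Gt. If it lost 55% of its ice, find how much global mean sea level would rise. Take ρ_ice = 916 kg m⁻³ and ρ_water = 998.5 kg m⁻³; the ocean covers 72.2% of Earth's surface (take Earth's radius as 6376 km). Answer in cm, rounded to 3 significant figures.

≈ 0.0675 cm

Koros: 0.55 × 452 Gt = 2.486×10^14 kg; dividing by ρ_w = 998.5 kg m⁻³ gives 2.490×10^11 m³ of water.
Spread over 3.69×10^14 m² of ocean, Δh = 2.490×10^11 / 3.69×10^14 = 6.75×10^-4 m = 0.0675 cm.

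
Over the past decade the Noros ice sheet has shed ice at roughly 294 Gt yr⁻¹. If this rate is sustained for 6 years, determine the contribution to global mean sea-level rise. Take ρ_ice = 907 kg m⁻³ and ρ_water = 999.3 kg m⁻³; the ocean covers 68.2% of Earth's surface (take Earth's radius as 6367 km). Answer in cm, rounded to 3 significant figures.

Total mass lost = 294 Gt/yr × 6 yr = 1764 Gt = 1.764×10^15 kg.
ρ_w = 999.3 kg m⁻³, so water volume = 1.764×10^15 / 999.3 = 1.765×10^12 m³.
Δh = 1.765×10^12 / 3.47×10^14 = 5.08×10^-3 m = 0.508 cm.

≈ 0.508 cm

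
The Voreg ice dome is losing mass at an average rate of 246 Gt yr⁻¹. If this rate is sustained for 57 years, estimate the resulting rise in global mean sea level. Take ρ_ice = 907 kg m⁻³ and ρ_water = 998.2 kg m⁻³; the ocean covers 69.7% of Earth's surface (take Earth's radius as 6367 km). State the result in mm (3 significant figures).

Total mass lost = 246 Gt/yr × 57 yr = 1.402×10^4 Gt = 1.402×10^16 kg.
ρ_w = 998.2 kg m⁻³, so water volume = 1.402×10^16 / 998.2 = 1.405×10^13 m³.
Δh = 1.405×10^13 / 3.55×10^14 = 0.0396 m = 39.6 mm.

≈ 39.6 mm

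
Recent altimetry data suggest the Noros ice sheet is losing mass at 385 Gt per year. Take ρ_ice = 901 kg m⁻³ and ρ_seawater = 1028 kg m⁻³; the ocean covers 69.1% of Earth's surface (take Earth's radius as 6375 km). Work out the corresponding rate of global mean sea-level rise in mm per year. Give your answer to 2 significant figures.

ρ_w = 1028 kg m⁻³. Annual water volume added = 385 Gt / ρ_w = 3.850×10^14 kg / 1028 kg m⁻³ = 3.745×10^11 m³.
Δh per year = 3.745×10^11 / 3.53×10^14 = 1.06×10^-3 m = 1.1 mm.

≈ 1.1 mm/yr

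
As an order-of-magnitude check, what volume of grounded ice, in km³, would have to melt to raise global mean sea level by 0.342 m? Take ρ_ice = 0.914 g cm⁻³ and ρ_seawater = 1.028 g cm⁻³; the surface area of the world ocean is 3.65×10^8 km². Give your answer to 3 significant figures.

≈ 1.40×10^5 km³

Required water volume = Δh × A = 0.342 m × 3.65×10^14 m² = 1.248×10^14 m³ = 1.248×10^5 km³.
Ice volume = water volume × ρ_w/ρ_ice = 1.248×10^5 × 1028/914 = 1.40×10^5 km³.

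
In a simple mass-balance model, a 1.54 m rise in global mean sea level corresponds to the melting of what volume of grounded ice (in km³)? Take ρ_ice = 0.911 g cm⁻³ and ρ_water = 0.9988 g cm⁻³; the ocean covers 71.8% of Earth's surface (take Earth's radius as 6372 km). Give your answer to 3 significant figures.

Required water volume = Δh × A = 1.54 m × 3.66×10^14 m² = 5.642×10^14 m³ = 5.642×10^5 km³.
Ice volume = water volume × ρ_w/ρ_ice = 5.642×10^5 × 998.8/911 = 6.19×10^5 km³.

≈ 6.19×10^5 km³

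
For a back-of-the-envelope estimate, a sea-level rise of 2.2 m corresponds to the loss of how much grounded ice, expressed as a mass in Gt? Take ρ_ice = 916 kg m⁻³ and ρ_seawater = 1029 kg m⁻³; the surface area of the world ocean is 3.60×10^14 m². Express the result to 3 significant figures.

≈ 8.15×10^5 Gt

Required water volume = Δh × A = 2.2 m × 3.60×10^14 m² = 7.920×10^14 m³.
ρ_w = 1029 kg m⁻³, so the mass of water = 7.920×10^14 m³ × 1029 kg m⁻³ = 8.150×10^17 kg = 8.15×10^5 Gt (and the same mass of ice, by conservation).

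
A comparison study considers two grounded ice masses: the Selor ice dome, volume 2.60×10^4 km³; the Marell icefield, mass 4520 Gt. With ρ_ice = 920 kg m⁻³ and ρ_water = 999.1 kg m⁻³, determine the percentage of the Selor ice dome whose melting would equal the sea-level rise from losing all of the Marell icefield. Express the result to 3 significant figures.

Equal sea-level rise means equal mass of meltwater, i.e. equal mass of ice lost.
Ice mass of Marell: 4.520×10^15 kg; ice mass of Selor: 2.392×10^16 kg.
Fraction required = 4.520×10^15 / 2.392×10^16 = 0.189 → 18.9 %.

≈ 18.9 %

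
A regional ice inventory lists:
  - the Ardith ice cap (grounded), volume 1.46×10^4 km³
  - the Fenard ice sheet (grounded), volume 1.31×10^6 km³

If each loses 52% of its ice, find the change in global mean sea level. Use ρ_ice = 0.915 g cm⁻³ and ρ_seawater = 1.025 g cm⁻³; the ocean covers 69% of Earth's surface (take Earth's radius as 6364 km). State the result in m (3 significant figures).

Ardith: 0.52 × 1.46×10^4 km³ × (915/1025) = 6777 km³ of water.
Fenard: 0.52 × 1.31×10^6 km³ × (915/1025) = 6.081×10^5 km³ of water.
Total added water ≈ 6.149×10^14 m³ over 3.51×10^14 m² → Δh = 1.75 m.

≈ 1.75 m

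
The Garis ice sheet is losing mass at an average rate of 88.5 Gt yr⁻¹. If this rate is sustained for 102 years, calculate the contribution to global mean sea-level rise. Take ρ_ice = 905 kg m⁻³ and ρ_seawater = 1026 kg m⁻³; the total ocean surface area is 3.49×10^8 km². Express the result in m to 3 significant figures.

Total mass lost = 88.5 Gt/yr × 102 yr = 9027 Gt = 9.027×10^15 kg.
ρ_w = 1026 kg m⁻³, so water volume = 9.027×10^15 / 1026 = 8.798×10^12 m³.
Δh = 8.798×10^12 / 3.49×10^14 = 0.0252 m.

≈ 0.0252 m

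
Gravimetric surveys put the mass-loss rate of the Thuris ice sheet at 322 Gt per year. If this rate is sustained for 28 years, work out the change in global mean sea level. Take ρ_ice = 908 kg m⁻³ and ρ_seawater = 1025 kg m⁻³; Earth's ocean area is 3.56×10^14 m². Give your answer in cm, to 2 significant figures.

Total mass lost = 322 Gt/yr × 28 yr = 9016 Gt = 9.016×10^15 kg.
ρ_w = 1025 kg m⁻³, so water volume = 9.016×10^15 / 1025 = 8.796×10^12 m³.
Δh = 8.796×10^12 / 3.56×10^14 = 0.0247 m = 2.5 cm.

≈ 2.5 cm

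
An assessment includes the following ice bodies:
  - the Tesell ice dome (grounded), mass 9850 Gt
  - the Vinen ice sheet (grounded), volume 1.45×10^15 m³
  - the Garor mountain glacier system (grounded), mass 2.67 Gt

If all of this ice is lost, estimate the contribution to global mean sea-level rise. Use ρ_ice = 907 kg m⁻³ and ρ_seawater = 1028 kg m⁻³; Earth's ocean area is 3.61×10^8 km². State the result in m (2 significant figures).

≈ 3.6 m

Tesell: 9850 Gt = 9.850×10^15 kg; dividing by ρ_w = 1028 kg m⁻³ gives 9.582×10^12 m³ of water.
Vinen: 1.45×10^15 m³ × (907/1028) = 1.279×10^15 m³ of water.
Garor: 2.67 Gt = 2.670×10^12 kg; dividing by ρ_w = 1028 kg m⁻³ gives 2.597×10^9 m³ of water.
Total added water ≈ 1.289×10^15 m³ over 3.61×10^14 m² → Δh = 3.57 m.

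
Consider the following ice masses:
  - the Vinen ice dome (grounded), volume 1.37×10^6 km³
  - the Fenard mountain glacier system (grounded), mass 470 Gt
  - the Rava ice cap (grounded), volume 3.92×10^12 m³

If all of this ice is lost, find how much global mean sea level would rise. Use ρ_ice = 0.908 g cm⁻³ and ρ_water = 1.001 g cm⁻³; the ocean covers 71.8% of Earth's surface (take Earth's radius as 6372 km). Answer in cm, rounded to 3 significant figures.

Vinen: 1.37×10^6 km³ × (908/1001) = 1.243×10^6 km³ of water.
Fenard: 470 Gt = 4.700×10^14 kg; dividing by ρ_w = 1.001 g cm⁻³ = 1001 kg m⁻³ gives 4.695×10^11 m³ of water.
Rava: 3.92×10^12 m³ × (908/1001) = 3.556×10^12 m³ of water.
Total added water ≈ 1.247×10^15 m³ over 3.66×10^14 m² → Δh = 3.40 m = 340 cm.

≈ 340 cm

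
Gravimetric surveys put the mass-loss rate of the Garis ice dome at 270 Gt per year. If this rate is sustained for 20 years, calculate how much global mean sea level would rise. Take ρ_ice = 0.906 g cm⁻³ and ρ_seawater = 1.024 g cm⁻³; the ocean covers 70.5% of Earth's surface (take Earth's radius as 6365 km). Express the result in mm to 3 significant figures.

≈ 14.7 mm

Total mass lost = 270 Gt/yr × 20 yr = 5400 Gt = 5.400×10^15 kg.
ρ_w = 1.024 g cm⁻³ = 1024 kg m⁻³, so water volume = 5.400×10^15 / 1024 = 5.273×10^12 m³.
Δh = 5.273×10^12 / 3.59×10^14 = 0.0147 m = 14.7 mm.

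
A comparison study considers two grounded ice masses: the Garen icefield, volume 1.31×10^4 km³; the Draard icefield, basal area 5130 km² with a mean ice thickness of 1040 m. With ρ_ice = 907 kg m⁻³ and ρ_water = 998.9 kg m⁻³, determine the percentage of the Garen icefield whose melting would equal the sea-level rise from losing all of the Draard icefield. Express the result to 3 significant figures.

Equal sea-level rise means equal mass of meltwater, i.e. equal mass of ice lost.
Ice mass of Draard: 4.839×10^15 kg; ice mass of Garen: 1.188×10^16 kg.
Fraction required = 4.839×10^15 / 1.188×10^16 = 0.407 → 40.7 %.

≈ 40.7 %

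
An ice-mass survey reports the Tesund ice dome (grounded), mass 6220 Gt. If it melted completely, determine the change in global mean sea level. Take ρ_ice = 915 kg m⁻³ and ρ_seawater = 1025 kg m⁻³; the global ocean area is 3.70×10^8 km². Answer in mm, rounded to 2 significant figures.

≈ 16 mm

Tesund: 6220 Gt = 6.220×10^15 kg; dividing by ρ_w = 1025 kg m⁻³ gives 6.068×10^12 m³ of water.
Spread over 3.70×10^14 m² of ocean, Δh = 6.068×10^12 / 3.70×10^14 = 0.0164 m = 16 mm.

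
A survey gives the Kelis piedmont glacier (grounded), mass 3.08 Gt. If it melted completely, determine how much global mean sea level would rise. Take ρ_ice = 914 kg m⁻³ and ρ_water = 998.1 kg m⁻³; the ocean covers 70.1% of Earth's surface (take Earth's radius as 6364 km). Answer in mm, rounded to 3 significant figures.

Kelis: 3.08 Gt = 3.080×10^12 kg; dividing by ρ_w = 998.1 kg m⁻³ gives 3.086×10^9 m³ of water.
Spread over 3.57×10^14 m² of ocean, Δh = 3.086×10^9 / 3.57×10^14 = 8.65×10^-6 m = 8.65×10^-3 mm.

≈ 8.65×10^-3 mm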